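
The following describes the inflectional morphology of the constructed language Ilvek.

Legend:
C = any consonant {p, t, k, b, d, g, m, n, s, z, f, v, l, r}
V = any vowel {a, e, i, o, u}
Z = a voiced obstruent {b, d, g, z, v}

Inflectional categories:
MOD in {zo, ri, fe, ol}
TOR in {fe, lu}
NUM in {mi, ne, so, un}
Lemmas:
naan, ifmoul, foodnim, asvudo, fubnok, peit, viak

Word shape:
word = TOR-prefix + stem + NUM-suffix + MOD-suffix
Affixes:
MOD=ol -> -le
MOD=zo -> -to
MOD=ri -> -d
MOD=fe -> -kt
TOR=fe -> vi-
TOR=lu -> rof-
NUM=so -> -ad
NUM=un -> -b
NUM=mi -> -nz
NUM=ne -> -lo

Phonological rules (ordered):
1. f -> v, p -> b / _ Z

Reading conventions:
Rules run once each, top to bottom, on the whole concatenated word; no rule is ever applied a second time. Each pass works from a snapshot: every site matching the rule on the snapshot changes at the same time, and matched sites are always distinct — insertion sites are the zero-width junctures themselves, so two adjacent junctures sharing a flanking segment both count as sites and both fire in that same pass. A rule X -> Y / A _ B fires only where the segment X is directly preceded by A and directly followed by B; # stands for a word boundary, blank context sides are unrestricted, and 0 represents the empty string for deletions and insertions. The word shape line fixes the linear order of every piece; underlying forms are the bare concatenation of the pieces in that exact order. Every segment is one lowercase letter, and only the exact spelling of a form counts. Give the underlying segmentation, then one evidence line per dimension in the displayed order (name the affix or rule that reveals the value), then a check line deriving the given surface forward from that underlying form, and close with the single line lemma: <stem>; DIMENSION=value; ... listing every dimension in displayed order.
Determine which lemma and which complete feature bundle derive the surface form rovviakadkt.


underlying: rof-viak-ad-kt
MOD=fe - signalled by the affix -kt
TOR=lu - signalled by the affix rof-
NUM=so - signalled by the affix -ad
check: rofviakadkt -> rovviakadkt
lemma: viak; MOD=fe; TOR=lu; NUM=so


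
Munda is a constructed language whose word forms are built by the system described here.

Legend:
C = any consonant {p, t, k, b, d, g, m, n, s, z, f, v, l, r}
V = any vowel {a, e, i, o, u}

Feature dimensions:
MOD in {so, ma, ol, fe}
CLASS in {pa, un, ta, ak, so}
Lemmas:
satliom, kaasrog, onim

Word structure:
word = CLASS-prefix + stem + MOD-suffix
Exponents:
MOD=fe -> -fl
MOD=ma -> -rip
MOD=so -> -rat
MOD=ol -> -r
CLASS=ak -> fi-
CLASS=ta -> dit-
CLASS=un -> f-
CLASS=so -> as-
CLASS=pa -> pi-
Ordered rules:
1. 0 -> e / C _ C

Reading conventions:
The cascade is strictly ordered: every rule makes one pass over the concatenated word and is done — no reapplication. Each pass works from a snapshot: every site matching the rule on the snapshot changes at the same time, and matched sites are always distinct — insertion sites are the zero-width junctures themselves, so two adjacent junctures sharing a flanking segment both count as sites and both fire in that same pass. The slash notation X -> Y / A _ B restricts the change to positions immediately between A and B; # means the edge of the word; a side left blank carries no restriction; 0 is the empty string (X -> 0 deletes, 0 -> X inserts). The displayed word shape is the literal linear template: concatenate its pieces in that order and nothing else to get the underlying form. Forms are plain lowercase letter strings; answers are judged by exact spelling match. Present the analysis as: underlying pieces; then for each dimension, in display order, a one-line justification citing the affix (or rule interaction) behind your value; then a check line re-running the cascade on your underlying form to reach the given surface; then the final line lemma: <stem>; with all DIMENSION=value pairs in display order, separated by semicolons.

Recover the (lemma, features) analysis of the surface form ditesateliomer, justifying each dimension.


underlying: dit-satliom-r
MOD=ol - signalled by the affix -r
CLASS=ta - signalled by the affix dit-
check: ditsatliomr -> ditesateliomer
lemma: satliom; MOD=ol; CLASS=ta


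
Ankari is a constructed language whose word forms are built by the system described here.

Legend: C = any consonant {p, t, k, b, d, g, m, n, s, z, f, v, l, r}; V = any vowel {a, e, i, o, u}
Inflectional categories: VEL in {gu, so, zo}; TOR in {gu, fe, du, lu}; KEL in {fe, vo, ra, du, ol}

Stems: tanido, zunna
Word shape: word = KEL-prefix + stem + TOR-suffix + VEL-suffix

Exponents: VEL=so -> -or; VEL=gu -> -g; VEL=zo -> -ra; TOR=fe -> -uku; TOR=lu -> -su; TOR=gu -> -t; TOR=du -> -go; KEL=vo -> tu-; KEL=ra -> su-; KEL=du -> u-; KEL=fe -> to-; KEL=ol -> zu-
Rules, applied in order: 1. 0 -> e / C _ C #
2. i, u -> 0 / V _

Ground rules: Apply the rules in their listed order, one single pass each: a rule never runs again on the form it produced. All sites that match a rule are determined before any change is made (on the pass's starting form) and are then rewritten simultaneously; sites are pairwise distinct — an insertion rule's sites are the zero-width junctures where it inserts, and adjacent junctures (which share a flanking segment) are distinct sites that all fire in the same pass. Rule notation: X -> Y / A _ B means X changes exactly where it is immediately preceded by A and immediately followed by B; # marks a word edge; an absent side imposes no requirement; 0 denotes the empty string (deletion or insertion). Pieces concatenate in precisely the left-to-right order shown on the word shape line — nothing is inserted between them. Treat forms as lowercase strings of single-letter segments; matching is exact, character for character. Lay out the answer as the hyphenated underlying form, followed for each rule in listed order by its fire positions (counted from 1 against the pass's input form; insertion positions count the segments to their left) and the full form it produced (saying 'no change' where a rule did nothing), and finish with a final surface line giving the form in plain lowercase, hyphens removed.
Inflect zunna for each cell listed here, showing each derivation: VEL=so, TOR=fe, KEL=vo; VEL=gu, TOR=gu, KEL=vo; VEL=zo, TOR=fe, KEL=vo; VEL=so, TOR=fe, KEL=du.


cell VEL=so, TOR=fe, KEL=vo:
underlying: tu-zunna-uku-or
1. 0 -> e / C _ C #: no change
2. i, u -> 0 / V _: fires at position(s) 8: tuzunnakuor
surface: tuzunnakuor

cell VEL=gu, TOR=gu, KEL=vo:
underlying: tu-zunna-t-g
1. 0 -> e / C _ C #: inserts after position(s) 8: tuzunnateg
2. i, u -> 0 / V _: no change
surface: tuzunnateg

cell VEL=zo, TOR=fe, KEL=vo:
underlying: tu-zunna-uku-ra
1. 0 -> e / C _ C #: no change
2. i, u -> 0 / V _: fires at position(s) 8: tuzunnakura
surface: tuzunnakura

cell VEL=so, TOR=fe, KEL=du:
underlying: u-zunna-uku-or
1. 0 -> e / C _ C #: no change
2. i, u -> 0 / V _: fires at position(s) 7: uzunnakuor
surface: uzunnakuor


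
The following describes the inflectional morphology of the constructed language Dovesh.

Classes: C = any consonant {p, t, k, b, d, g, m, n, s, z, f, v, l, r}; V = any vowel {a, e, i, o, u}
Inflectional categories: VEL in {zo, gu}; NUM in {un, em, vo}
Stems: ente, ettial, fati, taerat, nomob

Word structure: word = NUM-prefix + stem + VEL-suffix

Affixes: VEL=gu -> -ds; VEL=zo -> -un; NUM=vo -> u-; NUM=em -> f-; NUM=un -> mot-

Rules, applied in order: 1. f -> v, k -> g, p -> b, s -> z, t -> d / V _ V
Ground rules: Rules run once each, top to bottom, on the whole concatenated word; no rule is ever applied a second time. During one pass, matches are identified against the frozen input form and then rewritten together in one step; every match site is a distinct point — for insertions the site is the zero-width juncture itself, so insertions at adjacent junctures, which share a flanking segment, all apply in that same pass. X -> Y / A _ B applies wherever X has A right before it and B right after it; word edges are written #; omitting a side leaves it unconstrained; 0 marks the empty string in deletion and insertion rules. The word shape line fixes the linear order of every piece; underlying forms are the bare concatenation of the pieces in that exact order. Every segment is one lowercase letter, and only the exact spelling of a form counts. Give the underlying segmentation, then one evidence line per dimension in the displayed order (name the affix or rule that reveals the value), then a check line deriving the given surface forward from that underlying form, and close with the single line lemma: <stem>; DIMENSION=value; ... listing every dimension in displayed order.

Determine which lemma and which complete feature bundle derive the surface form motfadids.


underlying: mot-fati-ds
VEL=gu - signalled by the affix -ds
NUM=un - signalled by the affix mot-
check: motfatids -> motfadids
lemma: fati; VEL=gu; NUM=un


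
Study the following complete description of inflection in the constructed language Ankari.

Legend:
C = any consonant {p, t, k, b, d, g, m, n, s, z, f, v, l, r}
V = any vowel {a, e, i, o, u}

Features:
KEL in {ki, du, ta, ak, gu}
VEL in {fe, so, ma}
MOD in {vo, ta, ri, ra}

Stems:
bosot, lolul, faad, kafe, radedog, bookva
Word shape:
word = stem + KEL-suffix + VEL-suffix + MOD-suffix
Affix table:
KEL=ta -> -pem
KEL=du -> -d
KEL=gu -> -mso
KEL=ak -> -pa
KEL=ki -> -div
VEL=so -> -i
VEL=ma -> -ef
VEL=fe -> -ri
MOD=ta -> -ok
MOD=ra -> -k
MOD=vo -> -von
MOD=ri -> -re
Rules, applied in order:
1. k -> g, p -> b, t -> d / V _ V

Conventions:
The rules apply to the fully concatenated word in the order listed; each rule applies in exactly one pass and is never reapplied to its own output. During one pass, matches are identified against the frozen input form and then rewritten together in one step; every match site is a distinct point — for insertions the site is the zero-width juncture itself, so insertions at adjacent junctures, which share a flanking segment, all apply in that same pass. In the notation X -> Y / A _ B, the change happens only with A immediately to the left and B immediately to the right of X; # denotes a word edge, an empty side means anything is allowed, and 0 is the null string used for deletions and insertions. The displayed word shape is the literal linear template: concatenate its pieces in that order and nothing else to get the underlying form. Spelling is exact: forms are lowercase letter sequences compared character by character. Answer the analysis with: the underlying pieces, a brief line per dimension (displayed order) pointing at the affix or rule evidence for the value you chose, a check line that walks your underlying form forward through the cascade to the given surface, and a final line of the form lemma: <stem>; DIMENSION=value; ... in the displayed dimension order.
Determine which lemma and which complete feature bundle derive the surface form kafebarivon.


underlying: kafe-pa-ri-von
KEL=ak - signalled by the affix -pa
VEL=fe - signalled by the affix -ri
MOD=vo - signalled by the affix -von
check: kafeparivon -> kafebarivon
lemma: kafe; KEL=ak; VEL=fe; MOD=vo


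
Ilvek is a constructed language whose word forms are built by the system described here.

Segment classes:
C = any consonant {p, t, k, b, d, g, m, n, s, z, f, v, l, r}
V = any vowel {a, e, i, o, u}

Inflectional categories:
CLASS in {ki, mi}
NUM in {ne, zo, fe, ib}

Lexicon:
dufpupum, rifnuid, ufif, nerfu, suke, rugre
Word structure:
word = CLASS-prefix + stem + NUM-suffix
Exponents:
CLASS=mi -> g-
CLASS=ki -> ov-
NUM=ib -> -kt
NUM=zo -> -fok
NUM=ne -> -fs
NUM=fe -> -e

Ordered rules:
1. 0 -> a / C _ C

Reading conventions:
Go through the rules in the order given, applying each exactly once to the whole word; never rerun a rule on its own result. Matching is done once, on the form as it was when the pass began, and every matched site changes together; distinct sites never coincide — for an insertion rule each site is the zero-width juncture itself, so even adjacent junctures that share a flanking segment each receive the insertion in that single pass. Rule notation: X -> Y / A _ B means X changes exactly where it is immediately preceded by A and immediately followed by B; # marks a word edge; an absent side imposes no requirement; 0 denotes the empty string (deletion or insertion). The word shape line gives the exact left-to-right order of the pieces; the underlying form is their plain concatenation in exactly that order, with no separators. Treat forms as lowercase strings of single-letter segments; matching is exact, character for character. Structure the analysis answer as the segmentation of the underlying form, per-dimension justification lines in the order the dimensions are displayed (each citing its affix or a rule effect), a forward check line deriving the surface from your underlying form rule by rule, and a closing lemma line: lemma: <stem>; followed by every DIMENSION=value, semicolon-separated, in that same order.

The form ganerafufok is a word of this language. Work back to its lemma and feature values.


underlying: g-nerfu-fok
CLASS=mi - signalled by the affix g-
NUM=zo - signalled by the affix -fok
check: gnerfufok -> ganerafufok
lemma: nerfu; CLASS=mi; NUM=zo


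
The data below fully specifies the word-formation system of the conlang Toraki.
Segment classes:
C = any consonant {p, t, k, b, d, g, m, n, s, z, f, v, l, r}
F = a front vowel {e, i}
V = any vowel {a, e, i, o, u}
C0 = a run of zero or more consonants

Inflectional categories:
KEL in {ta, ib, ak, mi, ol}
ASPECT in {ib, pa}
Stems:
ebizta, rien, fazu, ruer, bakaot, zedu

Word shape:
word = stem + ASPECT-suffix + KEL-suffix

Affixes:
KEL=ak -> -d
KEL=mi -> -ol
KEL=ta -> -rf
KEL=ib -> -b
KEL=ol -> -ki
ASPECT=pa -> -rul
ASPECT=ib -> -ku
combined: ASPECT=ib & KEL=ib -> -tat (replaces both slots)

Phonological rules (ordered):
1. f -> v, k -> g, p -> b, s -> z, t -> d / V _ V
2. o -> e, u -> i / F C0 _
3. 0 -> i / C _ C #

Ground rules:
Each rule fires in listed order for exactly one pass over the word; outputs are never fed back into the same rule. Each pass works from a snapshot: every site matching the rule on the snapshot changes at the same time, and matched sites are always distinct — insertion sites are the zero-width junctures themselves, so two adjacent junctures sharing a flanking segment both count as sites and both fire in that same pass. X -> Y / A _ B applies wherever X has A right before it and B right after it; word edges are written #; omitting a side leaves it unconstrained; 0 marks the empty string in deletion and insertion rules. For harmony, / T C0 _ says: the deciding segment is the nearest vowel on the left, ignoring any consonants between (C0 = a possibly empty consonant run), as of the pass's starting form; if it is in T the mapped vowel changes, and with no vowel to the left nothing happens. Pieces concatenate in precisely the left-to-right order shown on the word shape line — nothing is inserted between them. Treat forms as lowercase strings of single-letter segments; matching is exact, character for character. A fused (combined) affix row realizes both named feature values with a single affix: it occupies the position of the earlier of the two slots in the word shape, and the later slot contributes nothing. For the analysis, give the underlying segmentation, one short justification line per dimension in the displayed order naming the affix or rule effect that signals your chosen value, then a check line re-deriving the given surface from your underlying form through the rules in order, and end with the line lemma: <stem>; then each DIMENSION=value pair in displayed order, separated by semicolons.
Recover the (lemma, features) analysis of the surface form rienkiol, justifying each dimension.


underlying: rien-ku-ol
KEL=mi - signalled by the affix -ol
ASPECT=ib - signalled by the affix -ku
check: rienkuol -> rienkuol -> rienkiol -> rienkiol
lemma: rien; KEL=mi; ASPECT=ib


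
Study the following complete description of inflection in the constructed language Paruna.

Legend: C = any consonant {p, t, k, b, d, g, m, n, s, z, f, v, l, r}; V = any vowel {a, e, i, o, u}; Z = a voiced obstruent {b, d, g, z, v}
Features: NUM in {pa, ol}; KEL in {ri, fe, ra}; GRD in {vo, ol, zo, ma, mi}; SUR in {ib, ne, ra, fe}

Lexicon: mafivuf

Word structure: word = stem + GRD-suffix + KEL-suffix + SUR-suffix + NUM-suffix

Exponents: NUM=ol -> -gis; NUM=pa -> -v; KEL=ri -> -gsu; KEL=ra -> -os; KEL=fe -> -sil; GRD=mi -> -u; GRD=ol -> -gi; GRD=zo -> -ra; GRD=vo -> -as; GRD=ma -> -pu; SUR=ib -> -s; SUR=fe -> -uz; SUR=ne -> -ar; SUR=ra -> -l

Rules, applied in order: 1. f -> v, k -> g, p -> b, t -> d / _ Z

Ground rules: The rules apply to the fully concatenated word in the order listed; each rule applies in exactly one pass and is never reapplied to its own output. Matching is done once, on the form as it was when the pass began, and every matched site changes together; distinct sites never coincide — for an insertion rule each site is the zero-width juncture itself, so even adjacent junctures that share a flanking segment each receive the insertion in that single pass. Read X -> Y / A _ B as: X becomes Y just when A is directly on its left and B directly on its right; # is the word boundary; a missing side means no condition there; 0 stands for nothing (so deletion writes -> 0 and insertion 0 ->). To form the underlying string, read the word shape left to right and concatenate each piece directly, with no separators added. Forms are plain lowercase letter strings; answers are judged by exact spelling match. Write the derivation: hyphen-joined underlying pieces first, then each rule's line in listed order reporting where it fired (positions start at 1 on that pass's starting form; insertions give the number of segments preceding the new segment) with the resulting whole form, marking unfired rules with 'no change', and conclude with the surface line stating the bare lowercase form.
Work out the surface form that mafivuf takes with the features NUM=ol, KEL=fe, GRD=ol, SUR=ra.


underlying: mafivuf-gi-sil-l-gis
1. f -> v, k -> g, p -> b, t -> d / _ Z: fires at position(s) 7: mafivuvgisillgis
surface: mafivuvgisillgis


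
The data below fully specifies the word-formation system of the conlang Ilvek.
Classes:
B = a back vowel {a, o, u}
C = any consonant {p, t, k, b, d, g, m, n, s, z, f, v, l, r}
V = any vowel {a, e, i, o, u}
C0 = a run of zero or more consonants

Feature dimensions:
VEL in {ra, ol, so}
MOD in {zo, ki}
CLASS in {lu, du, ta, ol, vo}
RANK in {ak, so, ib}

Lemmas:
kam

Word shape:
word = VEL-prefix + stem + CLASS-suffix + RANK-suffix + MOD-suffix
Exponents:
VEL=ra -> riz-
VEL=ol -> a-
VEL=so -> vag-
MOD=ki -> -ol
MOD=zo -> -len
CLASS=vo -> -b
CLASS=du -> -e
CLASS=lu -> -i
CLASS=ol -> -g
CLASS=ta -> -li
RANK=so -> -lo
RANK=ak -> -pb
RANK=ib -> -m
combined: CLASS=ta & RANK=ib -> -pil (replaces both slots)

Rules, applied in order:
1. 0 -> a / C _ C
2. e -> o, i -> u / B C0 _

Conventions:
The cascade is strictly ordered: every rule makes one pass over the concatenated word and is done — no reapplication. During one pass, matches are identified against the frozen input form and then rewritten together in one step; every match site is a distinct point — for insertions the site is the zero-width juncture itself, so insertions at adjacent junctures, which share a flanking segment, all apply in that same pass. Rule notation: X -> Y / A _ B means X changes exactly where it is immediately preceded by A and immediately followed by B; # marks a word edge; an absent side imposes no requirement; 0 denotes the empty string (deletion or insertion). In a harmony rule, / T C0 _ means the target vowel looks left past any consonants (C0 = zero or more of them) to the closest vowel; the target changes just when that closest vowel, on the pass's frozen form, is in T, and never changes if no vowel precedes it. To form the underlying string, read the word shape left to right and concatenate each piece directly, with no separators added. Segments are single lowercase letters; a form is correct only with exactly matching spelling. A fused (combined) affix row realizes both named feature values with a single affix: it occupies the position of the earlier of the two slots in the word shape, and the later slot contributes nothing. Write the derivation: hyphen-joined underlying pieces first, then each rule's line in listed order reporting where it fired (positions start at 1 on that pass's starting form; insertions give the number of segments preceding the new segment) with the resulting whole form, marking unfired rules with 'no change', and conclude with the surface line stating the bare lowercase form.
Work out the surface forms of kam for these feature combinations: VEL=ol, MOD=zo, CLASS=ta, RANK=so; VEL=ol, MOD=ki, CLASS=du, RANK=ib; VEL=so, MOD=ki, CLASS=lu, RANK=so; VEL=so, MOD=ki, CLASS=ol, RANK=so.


cell VEL=ol, MOD=zo, CLASS=ta, RANK=so:
underlying: a-kam-li-lo-len
1. 0 -> a / C _ C: inserts after position(s) 4: akamalilolen
2. e -> o, i -> u / B C0 _: fires at position(s) 7, 11: akamalulolon
surface: akamalulolon

cell VEL=ol, MOD=ki, CLASS=du, RANK=ib:
underlying: a-kam-e-m-ol
1. 0 -> a / C _ C: no change
2. e -> o, i -> u / B C0 _: fires at position(s) 5: akamomol
surface: akamomol

cell VEL=so, MOD=ki, CLASS=lu, RANK=so:
underlying: vag-kam-i-lo-ol
1. 0 -> a / C _ C: inserts after position(s) 3: vagakamilool
2. e -> o, i -> u / B C0 _: fires at position(s) 8: vagakamulool
surface: vagakamulool

cell VEL=so, MOD=ki, CLASS=ol, RANK=so:
underlying: vag-kam-g-lo-ol
1. 0 -> a / C _ C: inserts after position(s) 3, 6, 7: vagakamagalool
2. e -> o, i -> u / B C0 _: no change
surface: vagakamagalool


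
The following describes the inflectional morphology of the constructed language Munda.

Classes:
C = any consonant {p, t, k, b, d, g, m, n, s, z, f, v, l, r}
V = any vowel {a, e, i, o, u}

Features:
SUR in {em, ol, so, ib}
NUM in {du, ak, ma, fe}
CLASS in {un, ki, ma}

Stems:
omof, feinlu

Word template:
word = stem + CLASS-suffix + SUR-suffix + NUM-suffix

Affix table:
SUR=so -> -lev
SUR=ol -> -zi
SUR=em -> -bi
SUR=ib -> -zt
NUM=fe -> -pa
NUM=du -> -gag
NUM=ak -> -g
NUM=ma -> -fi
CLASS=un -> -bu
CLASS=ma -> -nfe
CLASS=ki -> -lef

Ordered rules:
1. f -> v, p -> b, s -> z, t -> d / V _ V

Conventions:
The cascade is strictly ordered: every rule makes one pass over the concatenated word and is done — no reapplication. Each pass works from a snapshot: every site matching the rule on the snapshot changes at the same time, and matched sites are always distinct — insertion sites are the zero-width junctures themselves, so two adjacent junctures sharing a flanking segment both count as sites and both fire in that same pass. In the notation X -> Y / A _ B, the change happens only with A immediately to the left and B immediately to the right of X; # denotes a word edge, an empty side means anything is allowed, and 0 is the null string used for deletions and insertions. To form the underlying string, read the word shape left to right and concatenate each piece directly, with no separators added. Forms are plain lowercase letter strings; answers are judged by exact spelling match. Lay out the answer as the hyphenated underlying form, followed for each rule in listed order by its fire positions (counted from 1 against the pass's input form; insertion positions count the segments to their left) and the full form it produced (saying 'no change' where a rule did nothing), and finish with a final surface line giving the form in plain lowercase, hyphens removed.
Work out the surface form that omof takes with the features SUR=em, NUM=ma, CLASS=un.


underlying: omof-bu-bi-fi
1. f -> v, p -> b, s -> z, t -> d / V _ V: fires at position(s) 9: omofbubivi
surface: omofbubivi


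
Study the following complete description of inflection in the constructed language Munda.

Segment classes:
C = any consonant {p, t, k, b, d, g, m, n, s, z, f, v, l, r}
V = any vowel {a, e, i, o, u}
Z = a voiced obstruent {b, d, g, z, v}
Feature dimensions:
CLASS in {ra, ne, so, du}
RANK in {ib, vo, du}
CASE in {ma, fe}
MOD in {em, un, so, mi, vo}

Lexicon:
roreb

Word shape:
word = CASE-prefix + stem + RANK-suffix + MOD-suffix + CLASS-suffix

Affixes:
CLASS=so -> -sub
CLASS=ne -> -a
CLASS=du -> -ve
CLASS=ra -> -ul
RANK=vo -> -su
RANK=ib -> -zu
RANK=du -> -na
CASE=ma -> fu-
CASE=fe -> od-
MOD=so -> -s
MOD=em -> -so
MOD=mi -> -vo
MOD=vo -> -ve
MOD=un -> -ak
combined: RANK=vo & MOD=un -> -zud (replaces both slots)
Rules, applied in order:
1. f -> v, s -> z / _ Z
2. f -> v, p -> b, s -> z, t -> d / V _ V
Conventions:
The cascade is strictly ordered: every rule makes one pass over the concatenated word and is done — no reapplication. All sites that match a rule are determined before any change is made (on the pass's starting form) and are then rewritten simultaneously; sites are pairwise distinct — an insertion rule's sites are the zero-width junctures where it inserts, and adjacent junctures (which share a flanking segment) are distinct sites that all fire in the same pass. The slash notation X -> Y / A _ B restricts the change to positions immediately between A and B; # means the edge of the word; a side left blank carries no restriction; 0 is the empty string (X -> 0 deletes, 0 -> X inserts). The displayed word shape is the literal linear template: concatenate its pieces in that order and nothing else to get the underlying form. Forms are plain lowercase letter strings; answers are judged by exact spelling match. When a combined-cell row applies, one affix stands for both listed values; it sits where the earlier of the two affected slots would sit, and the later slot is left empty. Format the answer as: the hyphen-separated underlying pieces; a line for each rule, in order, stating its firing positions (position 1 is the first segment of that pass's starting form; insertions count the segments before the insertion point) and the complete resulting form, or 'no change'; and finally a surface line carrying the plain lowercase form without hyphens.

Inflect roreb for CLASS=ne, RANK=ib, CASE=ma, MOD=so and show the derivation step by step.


underlying: fu-roreb-zu-s-a
1. f -> v, s -> z / _ Z: no change
2. f -> v, p -> b, s -> z, t -> d / V _ V: fires at position(s) 10: furorebzuza
surface: furorebzuza


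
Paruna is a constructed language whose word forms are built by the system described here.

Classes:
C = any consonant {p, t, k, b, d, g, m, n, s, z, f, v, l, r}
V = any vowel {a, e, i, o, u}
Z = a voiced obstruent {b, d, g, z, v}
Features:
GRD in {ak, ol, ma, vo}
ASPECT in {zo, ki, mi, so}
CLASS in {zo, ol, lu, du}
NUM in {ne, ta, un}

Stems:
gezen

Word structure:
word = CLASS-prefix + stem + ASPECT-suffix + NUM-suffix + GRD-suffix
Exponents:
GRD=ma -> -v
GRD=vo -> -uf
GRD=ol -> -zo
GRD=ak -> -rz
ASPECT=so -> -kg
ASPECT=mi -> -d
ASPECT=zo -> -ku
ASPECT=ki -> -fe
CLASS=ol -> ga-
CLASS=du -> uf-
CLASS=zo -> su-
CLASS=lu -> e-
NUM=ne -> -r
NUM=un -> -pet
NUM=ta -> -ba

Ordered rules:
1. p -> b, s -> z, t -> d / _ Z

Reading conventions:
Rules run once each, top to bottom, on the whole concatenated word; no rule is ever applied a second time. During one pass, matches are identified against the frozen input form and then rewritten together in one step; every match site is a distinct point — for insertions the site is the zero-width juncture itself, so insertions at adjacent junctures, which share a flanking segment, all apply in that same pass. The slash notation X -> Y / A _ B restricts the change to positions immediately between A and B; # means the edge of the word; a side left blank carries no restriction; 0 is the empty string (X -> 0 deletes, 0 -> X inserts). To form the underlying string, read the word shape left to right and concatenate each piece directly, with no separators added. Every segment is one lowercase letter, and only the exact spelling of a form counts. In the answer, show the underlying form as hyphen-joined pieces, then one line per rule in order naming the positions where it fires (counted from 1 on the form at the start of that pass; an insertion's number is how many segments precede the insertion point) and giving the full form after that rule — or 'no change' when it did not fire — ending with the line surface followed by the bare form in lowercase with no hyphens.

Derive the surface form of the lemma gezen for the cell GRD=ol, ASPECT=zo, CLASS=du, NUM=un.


underlying: uf-gezen-ku-pet-zo
1. p -> b, s -> z, t -> d / _ Z: fires at position(s) 12: ufgezenkupedzo
surface: ufgezenkupedzo


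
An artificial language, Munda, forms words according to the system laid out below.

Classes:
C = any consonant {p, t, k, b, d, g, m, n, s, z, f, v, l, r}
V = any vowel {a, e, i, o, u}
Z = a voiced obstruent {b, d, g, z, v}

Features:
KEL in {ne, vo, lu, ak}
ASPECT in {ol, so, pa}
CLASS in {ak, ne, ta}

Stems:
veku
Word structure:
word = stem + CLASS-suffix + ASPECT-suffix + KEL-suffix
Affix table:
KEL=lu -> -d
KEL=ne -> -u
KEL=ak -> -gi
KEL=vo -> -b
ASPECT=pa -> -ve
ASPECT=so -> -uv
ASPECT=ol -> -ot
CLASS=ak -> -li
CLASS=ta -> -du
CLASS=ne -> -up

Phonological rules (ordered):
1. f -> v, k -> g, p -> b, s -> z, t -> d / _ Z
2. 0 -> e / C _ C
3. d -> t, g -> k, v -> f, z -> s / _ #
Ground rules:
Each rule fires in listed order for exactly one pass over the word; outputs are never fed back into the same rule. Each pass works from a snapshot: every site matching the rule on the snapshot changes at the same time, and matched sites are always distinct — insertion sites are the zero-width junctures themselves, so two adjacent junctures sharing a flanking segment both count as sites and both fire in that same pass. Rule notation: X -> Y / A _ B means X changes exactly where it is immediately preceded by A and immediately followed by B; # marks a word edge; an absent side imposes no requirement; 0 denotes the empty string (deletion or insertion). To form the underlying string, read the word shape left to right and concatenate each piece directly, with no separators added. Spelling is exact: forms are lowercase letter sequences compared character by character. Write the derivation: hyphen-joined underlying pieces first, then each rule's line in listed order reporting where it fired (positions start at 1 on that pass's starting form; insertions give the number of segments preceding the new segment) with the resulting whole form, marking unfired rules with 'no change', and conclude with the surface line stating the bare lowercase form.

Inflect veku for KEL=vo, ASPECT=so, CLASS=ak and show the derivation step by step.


underlying: veku-li-uv-b
1. f -> v, k -> g, p -> b, s -> z, t -> d / _ Z: no change
2. 0 -> e / C _ C: inserts after position(s) 8: vekuliuveb
3. d -> t, g -> k, v -> f, z -> s / _ #: no change
surface: vekuliuveb


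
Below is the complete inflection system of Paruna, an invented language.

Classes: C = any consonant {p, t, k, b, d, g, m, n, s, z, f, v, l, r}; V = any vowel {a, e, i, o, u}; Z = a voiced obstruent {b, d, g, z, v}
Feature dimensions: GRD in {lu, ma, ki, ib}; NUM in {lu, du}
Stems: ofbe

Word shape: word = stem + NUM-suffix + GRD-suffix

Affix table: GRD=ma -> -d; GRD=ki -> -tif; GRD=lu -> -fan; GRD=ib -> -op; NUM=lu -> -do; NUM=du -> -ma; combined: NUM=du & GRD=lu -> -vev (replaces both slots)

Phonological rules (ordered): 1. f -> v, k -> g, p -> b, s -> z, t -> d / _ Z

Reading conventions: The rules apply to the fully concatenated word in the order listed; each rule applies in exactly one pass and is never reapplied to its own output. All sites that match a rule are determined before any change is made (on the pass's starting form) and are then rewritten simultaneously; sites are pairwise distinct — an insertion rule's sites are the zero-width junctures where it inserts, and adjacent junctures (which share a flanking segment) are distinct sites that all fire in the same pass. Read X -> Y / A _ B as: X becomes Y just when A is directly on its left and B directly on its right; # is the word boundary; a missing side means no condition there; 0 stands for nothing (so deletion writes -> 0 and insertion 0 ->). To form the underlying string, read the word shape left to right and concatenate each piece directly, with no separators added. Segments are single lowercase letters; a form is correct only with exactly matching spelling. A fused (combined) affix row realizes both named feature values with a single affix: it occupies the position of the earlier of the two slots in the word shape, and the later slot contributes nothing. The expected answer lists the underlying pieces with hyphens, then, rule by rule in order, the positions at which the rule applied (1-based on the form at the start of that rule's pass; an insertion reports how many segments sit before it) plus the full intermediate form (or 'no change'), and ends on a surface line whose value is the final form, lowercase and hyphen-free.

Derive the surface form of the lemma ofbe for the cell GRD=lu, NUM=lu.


underlying: ofbe-do-fan
1. f -> v, k -> g, p -> b, s -> z, t -> d / _ Z: fires at position(s) 2: ovbedofan
surface: ovbedofan


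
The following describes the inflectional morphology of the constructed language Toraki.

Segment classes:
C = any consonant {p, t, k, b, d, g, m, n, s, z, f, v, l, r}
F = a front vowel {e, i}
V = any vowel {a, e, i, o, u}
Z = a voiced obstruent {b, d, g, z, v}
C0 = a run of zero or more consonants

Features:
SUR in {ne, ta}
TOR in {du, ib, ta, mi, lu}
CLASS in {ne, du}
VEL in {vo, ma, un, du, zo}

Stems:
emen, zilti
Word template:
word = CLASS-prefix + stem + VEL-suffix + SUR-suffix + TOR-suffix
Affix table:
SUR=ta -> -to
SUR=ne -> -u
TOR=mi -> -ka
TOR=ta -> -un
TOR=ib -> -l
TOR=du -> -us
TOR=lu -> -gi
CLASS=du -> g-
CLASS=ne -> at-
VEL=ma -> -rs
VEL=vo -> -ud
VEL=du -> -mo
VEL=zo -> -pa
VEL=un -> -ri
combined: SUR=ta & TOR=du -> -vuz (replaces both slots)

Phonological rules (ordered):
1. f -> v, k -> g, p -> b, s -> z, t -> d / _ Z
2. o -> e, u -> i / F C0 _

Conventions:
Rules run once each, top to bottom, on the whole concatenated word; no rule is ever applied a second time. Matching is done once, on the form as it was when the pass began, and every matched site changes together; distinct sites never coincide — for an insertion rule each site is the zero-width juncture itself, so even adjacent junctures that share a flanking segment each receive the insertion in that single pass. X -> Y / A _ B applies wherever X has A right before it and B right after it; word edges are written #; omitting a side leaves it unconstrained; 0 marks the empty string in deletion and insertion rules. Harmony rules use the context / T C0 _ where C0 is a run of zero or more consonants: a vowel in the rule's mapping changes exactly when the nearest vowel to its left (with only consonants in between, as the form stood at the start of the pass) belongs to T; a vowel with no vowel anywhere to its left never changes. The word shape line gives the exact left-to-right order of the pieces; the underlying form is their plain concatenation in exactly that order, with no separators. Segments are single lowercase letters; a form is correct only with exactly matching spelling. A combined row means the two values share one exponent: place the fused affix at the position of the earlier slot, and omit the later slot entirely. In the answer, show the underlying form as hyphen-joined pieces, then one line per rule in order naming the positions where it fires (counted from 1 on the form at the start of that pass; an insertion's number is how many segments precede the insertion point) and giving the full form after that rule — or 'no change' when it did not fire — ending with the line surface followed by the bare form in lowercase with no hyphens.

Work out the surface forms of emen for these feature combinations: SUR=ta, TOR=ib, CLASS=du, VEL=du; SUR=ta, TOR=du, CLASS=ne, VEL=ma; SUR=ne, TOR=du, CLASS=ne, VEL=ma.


cell SUR=ta, TOR=ib, CLASS=du, VEL=du:
underlying: g-emen-mo-to-l
1. f -> v, k -> g, p -> b, s -> z, t -> d / _ Z: no change
2. o -> e, u -> i / F C0 _: fires at position(s) 7: gemenmetol
surface: gemenmetol

cell SUR=ta, TOR=du, CLASS=ne, VEL=ma:
underlying: at-emen-rs-vuz
1. f -> v, k -> g, p -> b, s -> z, t -> d / _ Z: fires at position(s) 8: atemenrzvuz
2. o -> e, u -> i / F C0 _: fires at position(s) 10: atemenrzviz
surface: atemenrzviz

cell SUR=ne, TOR=du, CLASS=ne, VEL=ma:
underlying: at-emen-rs-u-us
1. f -> v, k -> g, p -> b, s -> z, t -> d / _ Z: no change
2. o -> e, u -> i / F C0 _: fires at position(s) 9: atemenrsius
surface: atemenrsius


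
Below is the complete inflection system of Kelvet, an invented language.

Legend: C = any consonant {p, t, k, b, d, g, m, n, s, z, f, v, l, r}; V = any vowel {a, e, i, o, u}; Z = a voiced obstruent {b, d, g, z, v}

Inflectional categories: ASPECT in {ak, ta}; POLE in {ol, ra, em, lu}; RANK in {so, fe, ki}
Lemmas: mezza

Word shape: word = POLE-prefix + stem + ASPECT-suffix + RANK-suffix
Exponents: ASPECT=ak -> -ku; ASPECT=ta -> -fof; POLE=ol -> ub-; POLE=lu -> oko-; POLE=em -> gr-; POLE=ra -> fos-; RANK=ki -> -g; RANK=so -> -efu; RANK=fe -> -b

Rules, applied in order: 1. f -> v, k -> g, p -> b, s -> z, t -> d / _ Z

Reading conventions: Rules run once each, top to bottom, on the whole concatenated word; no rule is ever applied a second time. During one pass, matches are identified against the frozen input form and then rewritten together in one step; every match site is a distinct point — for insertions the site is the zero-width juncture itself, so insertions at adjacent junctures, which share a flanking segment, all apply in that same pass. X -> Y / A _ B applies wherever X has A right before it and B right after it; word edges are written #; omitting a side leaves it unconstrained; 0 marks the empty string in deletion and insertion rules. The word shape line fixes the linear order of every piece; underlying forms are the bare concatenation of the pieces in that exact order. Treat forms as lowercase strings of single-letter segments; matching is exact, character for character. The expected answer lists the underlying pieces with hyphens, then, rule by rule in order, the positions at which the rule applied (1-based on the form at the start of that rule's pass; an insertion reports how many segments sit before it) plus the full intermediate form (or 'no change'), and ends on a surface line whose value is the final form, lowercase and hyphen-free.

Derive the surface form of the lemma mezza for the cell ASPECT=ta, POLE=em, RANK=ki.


underlying: gr-mezza-fof-g
1. f -> v, k -> g, p -> b, s -> z, t -> d / _ Z: fires at position(s) 10: grmezzafovg
surface: grmezzafovg


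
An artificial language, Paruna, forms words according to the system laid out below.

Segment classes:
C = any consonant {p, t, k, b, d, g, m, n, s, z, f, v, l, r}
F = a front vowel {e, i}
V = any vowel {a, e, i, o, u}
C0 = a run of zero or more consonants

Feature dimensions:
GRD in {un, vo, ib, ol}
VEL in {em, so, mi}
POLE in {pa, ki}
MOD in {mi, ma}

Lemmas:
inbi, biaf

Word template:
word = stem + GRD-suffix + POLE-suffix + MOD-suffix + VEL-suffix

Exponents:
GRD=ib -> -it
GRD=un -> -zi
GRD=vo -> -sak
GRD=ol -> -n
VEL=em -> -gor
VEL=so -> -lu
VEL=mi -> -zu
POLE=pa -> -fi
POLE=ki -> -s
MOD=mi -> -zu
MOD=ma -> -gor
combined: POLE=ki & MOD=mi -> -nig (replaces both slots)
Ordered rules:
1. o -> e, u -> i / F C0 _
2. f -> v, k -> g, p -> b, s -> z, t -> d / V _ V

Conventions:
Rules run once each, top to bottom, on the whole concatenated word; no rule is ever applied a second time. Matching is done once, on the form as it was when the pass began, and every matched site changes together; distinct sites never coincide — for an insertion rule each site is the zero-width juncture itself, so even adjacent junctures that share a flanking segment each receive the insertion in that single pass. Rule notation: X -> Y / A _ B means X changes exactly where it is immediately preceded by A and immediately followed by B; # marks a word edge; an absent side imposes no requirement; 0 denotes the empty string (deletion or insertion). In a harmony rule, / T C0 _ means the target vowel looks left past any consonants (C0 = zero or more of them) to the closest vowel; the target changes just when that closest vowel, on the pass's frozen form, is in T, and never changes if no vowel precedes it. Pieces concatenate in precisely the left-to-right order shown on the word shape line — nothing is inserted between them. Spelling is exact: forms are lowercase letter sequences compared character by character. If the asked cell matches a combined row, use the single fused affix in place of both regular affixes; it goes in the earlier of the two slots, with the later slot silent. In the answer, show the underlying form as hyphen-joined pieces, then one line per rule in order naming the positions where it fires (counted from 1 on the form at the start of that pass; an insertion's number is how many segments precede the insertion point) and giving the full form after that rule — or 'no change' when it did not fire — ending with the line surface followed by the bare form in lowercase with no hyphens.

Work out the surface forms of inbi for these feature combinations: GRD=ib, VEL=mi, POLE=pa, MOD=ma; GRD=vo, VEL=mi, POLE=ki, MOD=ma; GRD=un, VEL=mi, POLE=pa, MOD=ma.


cell GRD=ib, VEL=mi, POLE=pa, MOD=ma:
underlying: inbi-it-fi-gor-zu
1. o -> e, u -> i / F C0 _: fires at position(s) 10: inbiitfigerzu
2. f -> v, k -> g, p -> b, s -> z, t -> d / V _ V: no change
surface: inbiitfigerzu

cell GRD=vo, VEL=mi, POLE=ki, MOD=ma:
underlying: inbi-sak-s-gor-zu
1. o -> e, u -> i / F C0 _: no change
2. f -> v, k -> g, p -> b, s -> z, t -> d / V _ V: fires at position(s) 5: inbizaksgorzu
surface: inbizaksgorzu

cell GRD=un, VEL=mi, POLE=pa, MOD=ma:
underlying: inbi-zi-fi-gor-zu
1. o -> e, u -> i / F C0 _: fires at position(s) 10: inbizifigerzu
2. f -> v, k -> g, p -> b, s -> z, t -> d / V _ V: fires at position(s) 7: inbizivigerzu
surface: inbizivigerzu
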